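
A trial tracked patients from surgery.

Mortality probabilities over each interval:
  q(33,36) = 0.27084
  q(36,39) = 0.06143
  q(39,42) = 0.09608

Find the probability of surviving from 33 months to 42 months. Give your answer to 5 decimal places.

0.61861

Chaining the interval survival probabilities: (1 − 0.27084) × (1 − 0.06143) × (1 − 0.09608).
= 0.72916 × 0.93857 × 0.90392 = 0.618614.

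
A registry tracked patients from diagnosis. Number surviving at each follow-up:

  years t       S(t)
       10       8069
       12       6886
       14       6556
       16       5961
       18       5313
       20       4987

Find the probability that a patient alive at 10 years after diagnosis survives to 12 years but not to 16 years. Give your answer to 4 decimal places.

0.1146

This is the probability of reaching 12 but not 16, conditional on being alive at 10: (S(12) − S(16)) / S(10).
= (6886 − 5961) / 8069 = 925 / 8069 = 0.114636.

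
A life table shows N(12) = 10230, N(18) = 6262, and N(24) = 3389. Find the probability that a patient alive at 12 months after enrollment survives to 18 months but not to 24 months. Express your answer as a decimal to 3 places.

This is the probability of reaching 18 but not 24, conditional on being alive at 12: (N(18) − N(24)) / N(12).
= (6262 − 3389) / 10230 = 2873 / 10230 = 0.280841.

0.281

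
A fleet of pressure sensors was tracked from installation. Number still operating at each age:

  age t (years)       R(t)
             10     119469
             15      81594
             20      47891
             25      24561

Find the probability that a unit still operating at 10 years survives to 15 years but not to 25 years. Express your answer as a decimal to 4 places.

0.4774

This is the probability of reaching 15 but not 25, conditional on being operational at 10: (R(15) − R(25)) / R(10).
= (81594 − 24561) / 119469 = 57033 / 119469 = 0.477387.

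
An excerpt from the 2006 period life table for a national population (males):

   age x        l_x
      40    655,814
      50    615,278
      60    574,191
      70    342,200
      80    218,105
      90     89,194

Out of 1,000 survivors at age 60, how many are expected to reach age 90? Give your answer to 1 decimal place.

The relevant probability is 89,194/574,191 = 0.155339.
Expected number = 1,000 × 0.155339 = 155.3.

155.3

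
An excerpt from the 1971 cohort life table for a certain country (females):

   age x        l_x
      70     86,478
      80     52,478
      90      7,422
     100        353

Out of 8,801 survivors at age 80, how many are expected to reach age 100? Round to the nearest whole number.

The relevant probability is 353/52,478 = 0.006727.
Expected number = 8,801 × 0.006727 = 59.

59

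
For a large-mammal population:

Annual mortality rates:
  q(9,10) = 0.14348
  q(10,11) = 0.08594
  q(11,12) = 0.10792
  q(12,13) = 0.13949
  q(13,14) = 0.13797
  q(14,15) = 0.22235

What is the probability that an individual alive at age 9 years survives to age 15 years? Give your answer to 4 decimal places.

0.4029

Chaining the interval survival probabilities: (1 − 0.14348) × (1 − 0.08594) × (1 − 0.10792) × (1 − 0.13949) × (1 − 0.13797) × (1 − 0.22235).
= 0.85652 × 0.91406 × 0.89208 × 0.86051 × 0.86203 × 0.77765 = 0.402883.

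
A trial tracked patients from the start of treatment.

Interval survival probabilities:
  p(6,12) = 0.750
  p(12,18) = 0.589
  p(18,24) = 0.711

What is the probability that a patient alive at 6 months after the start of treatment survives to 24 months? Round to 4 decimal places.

0.3141

P(survive 6→24) = 0.750 × 0.589 × 0.711.
= 0.314084.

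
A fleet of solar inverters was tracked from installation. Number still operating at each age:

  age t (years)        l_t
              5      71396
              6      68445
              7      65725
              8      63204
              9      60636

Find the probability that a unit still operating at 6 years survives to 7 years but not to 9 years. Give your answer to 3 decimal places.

This is the probability of reaching 7 but not 9, conditional on being operational at 6: (l_7 − l_9) / l_6.
= (65725 − 60636) / 68445 = 5089 / 68445 = 0.074352.

0.074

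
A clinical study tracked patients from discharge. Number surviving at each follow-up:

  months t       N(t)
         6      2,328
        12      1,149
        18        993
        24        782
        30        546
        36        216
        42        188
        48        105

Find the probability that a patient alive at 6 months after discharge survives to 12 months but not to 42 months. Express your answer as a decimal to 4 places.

0.4128

This is the probability of reaching 12 but not 42, conditional on being alive at 6: (N(12) − N(42)) / N(6).
= (1,149 − 188) / 2,328 = 961 / 2,328 = 0.412801.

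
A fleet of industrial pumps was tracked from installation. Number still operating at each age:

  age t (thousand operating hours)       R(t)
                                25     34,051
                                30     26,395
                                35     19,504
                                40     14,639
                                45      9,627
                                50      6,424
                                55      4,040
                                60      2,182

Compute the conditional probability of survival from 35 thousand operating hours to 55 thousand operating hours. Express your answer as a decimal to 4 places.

0.2071

The conditional survival probability is R(55)/R(35) = 4,040/19,504 = 0.207137.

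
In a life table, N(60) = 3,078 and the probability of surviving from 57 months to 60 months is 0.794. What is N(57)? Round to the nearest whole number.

3877

N(57) = N(60) / p = 3,078 / 0.794 = 3877.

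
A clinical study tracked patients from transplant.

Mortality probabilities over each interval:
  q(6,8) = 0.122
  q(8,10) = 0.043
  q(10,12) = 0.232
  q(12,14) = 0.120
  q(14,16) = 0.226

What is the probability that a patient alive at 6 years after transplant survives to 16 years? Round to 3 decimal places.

0.440

Chaining the interval survival probabilities: (1 − 0.122) × (1 − 0.043) × (1 − 0.232) × (1 − 0.120) × (1 − 0.226).
= 0.878 × 0.957 × 0.768 × 0.880 × 0.774 = 0.439533.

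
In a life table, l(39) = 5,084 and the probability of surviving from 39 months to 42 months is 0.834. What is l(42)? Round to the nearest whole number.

l(42) = l(39) × p = 5,084 × 0.834 = 4240.

4240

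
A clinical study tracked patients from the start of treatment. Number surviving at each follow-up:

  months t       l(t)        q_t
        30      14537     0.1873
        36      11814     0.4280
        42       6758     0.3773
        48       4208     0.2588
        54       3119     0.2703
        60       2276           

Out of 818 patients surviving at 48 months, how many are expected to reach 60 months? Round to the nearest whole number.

442

The relevant probability is 2276/4208 = 0.540875.
Expected number = 818 × 0.540875 = 442.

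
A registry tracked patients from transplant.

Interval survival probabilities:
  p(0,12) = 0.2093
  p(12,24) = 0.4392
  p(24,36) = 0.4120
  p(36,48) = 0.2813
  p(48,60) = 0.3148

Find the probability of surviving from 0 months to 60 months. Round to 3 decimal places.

0.003

P(survive 0→60) = 0.2093 × 0.4392 × 0.4120 × 0.2813 × 0.3148.
= 0.003354.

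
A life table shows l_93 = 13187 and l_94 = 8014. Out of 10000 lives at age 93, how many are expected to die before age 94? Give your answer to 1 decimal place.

3922.8

The relevant probability is 1 − 8014/13187 = 0.392280.
Expected number = 10000 × 0.392280 = 3922.8.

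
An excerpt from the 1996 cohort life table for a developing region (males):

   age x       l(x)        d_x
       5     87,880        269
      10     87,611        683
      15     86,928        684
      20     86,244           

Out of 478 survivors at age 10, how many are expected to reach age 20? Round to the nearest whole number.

The relevant probability is 86,244/87,611 = 0.984397.
Expected number = 478 × 0.984397 = 471.

471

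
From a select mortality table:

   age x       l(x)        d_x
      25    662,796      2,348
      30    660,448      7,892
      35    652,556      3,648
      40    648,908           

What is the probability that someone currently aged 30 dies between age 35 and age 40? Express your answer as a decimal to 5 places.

0.00552

This is the probability of reaching 35 but not 40, conditional on being alive at 30: (l(35) − l(40)) / l(30).
= (652,556 − 648,908) / 660,448 = 3,648 / 660,448 = 0.005524.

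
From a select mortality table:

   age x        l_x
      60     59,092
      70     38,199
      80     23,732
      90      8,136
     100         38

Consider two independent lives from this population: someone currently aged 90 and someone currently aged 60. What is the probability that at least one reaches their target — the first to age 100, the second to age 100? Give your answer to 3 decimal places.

p₁ = l_100/l_90 = 38/8,136 = 0.004671; p₂ = l_100/l_60 = 38/59,092 = 0.000643.
P(at least one) = 1 − (1−p₁)(1−p₂) = 1 − 0.995329 × 0.999357 = 0.005311.

0.005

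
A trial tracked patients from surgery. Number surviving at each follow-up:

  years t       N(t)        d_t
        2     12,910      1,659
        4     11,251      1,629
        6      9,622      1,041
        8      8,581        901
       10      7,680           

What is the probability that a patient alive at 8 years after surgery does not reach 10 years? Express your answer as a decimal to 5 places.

P(die before 10 | alive at 8) = 1 − N(10)/N(8) = 1 − 7,680/8,581 = (901)/8,581 = 0.104999.

0.10500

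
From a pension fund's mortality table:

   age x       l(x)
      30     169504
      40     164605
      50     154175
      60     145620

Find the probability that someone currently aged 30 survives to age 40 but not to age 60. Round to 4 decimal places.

0.1120

This is the probability of reaching 40 but not 60, conditional on being alive at 30: (l(40) − l(60)) / l(30).
= (164605 − 145620) / 169504 = 18985 / 169504 = 0.112003.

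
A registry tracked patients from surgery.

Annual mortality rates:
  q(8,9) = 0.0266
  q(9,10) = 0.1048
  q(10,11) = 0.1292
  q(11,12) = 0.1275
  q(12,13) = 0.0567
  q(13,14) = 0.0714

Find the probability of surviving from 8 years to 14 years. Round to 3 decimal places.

Survival from 8 to 14 is the product of surviving each interval: (1 − 0.0266) × (1 − 0.1048) × (1 − 0.1292) × (1 − 0.1275) × (1 − 0.0567) × (1 − 0.0714).
= 0.9734 × 0.8952 × 0.8708 × 0.8725 × 0.9433 × 0.9286 = 0.579928.

0.580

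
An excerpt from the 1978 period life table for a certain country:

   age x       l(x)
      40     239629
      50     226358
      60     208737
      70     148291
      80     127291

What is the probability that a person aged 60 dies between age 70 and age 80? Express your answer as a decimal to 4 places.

This is the probability of reaching 70 but not 80, conditional on being alive at 60: (l(70) − l(80)) / l(60).
= (148291 − 127291) / 208737 = 21000 / 208737 = 0.100605.

0.1006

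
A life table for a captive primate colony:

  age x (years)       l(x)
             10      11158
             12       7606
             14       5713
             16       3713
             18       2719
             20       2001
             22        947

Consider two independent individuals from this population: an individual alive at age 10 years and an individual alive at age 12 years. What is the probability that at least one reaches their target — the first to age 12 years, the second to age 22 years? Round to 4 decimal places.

0.7213

p₁ = l(12)/l(10) = 7606/11158 = 0.681663; p₂ = l(22)/l(12) = 947/7606 = 0.124507.
P(at least one) = 1 − (1−p₁)(1−p₂) = 1 − 0.318337 × 0.875493 = 0.721298.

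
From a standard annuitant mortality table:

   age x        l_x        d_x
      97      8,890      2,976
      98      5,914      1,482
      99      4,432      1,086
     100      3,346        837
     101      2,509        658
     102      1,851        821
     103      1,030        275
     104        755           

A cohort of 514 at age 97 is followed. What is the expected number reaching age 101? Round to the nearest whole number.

The relevant probability is 2,509/8,890 = 0.282227.
Expected number = 514 × 0.282227 = 145.

145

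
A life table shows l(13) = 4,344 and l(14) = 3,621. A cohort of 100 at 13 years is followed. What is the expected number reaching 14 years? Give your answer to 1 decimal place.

The relevant probability is 3,621/4,344 = 0.833564.
Expected number = 100 × 0.833564 = 83.4.

83.4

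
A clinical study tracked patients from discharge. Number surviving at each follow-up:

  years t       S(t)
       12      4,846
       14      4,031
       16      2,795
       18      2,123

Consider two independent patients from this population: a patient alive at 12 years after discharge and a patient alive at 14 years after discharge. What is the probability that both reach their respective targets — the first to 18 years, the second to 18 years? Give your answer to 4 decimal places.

0.2307

p₁ = S(18)/S(12) = 2,123/4,846 = 0.438093; p₂ = S(18)/S(14) = 2,123/4,031 = 0.526668.
P(both) = p₁ × p₂ = 0.438093 × 0.526668 = 0.230730.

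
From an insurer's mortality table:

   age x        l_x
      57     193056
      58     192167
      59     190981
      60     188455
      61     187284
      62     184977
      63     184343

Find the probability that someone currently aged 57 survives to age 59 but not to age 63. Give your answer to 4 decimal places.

0.0344

We want 2|4q57 = (l_59 − l_63)/l_57.
This is the probability of reaching 59 but not 63, conditional on being alive at 57: (l_59 − l_63) / l_57.
= (190981 − 184343) / 193056 = 6638 / 193056 = 0.034384.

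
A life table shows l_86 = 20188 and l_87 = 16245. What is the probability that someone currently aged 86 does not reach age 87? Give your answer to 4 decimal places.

P(die before 87 | alive at 86) = 1 − l_87/l_86 = 1 − 16245/20188 = (3943)/20188 = 0.195314.

0.1953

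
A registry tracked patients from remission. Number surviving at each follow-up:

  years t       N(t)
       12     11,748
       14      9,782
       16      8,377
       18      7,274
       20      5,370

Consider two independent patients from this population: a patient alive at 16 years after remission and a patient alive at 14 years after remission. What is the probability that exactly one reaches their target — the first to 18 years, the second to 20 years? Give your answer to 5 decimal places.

0.46393

p₁ = N(18)/N(16) = 7,274/8,377 = 0.868330; p₂ = N(20)/N(14) = 5,370/9,782 = 0.548967.
P(exactly one) = p₁(1−p₂) + (1−p₁)p₂ = 0.391645 + 0.072282 = 0.463928.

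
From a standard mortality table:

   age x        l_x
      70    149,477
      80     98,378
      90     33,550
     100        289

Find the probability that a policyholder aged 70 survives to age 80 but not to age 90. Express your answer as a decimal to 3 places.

0.434

We want 10|10q70 = (l_80 − l_90)/l_70.
This is the probability of reaching 80 but not 90, conditional on being alive at 70: (l_80 − l_90) / l_70.
= (98,378 − 33,550) / 149,477 = 64,828 / 149,477 = 0.433699.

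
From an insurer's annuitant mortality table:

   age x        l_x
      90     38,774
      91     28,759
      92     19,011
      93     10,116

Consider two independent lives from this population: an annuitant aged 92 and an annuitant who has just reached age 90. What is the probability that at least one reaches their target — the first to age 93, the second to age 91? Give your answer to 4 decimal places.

0.8791

p₁ = l_93/l_92 = 10,116/19,011 = 0.532113; p₂ = l_91/l_90 = 28,759/38,774 = 0.741708.
P(at least one) = 1 − (1−p₁)(1−p₂) = 1 − 0.467887 × 0.258292 = 0.879149.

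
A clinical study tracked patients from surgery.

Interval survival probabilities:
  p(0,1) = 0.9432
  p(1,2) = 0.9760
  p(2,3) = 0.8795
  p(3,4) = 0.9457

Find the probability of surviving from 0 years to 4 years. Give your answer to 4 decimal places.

0.7657

Survival from 0 to 4 is the product of surviving each interval: 0.9432 × 0.9760 × 0.8795 × 0.9457.
= 0.765672.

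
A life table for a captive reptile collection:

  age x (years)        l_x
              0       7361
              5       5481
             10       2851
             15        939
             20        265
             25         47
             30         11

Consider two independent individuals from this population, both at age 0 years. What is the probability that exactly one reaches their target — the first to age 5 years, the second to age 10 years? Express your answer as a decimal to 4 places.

0.5551

p₁ = l_5/l_0 = 5481/7361 = 0.744600; p₂ = l_10/l_0 = 2851/7361 = 0.387312.
P(exactly one) = p₁(1−p₂) + (1−p₁)p₂ = 0.456207 + 0.098919 = 0.555127.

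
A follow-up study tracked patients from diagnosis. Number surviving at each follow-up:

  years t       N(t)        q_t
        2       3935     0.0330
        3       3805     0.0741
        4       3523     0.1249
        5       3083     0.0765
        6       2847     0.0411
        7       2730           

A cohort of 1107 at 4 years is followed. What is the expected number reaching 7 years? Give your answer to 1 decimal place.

857.8

The relevant probability is 2730/3523 = 0.774908.
Expected number = 1107 × 0.774908 = 857.8.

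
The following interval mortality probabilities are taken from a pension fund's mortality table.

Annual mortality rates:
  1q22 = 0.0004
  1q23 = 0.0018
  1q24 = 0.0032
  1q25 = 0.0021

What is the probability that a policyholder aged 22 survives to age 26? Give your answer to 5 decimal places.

The overall survival probability is (1 − 0.0004) × (1 − 0.0018) × (1 − 0.0032) × (1 − 0.0021).
= 0.9996 × 0.9982 × 0.9968 × 0.9979 = 0.992519.

0.99252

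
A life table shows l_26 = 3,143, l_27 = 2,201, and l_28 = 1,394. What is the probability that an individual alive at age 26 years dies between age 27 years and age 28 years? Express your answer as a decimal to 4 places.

This is the probability of reaching 27 but not 28, conditional on being alive at 26: (l_27 − l_28) / l_26.
= (2,201 − 1,394) / 3,143 = 807 / 3,143 = 0.256761.

0.2568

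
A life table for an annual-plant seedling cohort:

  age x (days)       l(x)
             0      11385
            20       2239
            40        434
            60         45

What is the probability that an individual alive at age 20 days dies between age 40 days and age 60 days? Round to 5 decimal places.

0.17374

This is the probability of reaching 40 but not 60, conditional on being alive at 20: (l(40) − l(60)) / l(20).
= (434 − 45) / 2239 = 389 / 2239 = 0.173738.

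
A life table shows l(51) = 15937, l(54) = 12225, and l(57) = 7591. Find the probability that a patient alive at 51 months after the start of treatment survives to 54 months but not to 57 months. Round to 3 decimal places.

0.291

This is the probability of reaching 54 but not 57, conditional on being alive at 51: (l(54) − l(57)) / l(51).
= (12225 − 7591) / 15937 = 4634 / 15937 = 0.290770.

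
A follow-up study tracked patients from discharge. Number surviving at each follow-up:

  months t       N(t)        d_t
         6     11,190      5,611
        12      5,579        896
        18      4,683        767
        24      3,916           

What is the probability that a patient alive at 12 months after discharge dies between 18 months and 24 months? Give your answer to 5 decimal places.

This is the probability of reaching 18 but not 24, conditional on being alive at 12: (N(18) − N(24)) / N(12).
= (4,683 − 3,916) / 5,579 = 767 / 5,579 = 0.137480.

0.13748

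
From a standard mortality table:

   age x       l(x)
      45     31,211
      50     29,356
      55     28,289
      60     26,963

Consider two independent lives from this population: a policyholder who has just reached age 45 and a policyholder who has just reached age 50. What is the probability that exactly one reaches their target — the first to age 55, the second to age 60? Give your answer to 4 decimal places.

p₁ = l(55)/l(45) = 28,289/31,211 = 0.906379; p₂ = l(60)/l(50) = 26,963/29,356 = 0.918483.
P(exactly one) = p₁(1−p₂) + (1−p₁)p₂ = 0.073885 + 0.085989 = 0.159875.

0.1599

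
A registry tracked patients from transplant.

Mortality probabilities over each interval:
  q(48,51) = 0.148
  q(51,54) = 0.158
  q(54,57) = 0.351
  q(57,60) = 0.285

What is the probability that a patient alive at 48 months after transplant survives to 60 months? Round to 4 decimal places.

0.3329

Chaining the interval survival probabilities: (1 − 0.148) × (1 − 0.158) × (1 − 0.351) × (1 − 0.285).
= 0.852 × 0.842 × 0.649 × 0.715 = 0.332891.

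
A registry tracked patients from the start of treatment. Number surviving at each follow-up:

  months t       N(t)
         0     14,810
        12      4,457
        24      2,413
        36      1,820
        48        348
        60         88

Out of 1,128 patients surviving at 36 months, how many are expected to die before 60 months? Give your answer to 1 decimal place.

The relevant probability is 1 − 88/1,820 = 0.951648.
Expected number = 1,128 × 0.951648 = 1073.5.

1073.5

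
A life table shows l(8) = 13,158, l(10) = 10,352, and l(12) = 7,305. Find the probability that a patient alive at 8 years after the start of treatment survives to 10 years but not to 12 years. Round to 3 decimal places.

0.232

This is the probability of reaching 10 but not 12, conditional on being alive at 8: (l(10) − l(12)) / l(8).
= (10,352 − 7,305) / 13,158 = 3,047 / 13,158 = 0.231570.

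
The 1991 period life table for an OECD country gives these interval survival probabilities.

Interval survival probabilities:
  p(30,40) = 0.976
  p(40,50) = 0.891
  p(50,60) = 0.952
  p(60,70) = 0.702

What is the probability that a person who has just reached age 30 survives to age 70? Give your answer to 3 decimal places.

0.581

The overall survival probability is 0.976 × 0.891 × 0.952 × 0.702.
= 0.581168.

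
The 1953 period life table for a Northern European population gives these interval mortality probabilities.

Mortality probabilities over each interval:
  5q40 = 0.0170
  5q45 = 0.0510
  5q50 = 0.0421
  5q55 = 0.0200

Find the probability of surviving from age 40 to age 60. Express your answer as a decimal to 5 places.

0.87572

The overall survival probability is (1 − 0.0170) × (1 − 0.0510) × (1 − 0.0421) × (1 − 0.0200).
= 0.9830 × 0.9490 × 0.9579 × 0.9800 = 0.875721.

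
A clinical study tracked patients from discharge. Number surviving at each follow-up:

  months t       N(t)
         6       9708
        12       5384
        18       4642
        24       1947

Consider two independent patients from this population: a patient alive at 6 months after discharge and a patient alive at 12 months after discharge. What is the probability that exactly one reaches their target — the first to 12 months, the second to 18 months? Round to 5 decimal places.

p₁ = N(12)/N(6) = 5384/9708 = 0.554594; p₂ = N(18)/N(12) = 4642/5384 = 0.862184.
P(exactly one) = p₁(1−p₂) + (1−p₁)p₂ = 0.076432 + 0.384022 = 0.460454.

0.46045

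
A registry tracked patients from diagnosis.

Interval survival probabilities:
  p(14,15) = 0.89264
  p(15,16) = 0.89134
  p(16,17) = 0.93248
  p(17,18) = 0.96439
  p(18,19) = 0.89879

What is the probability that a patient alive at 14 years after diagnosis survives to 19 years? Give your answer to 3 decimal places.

0.643

Survival from 14 to 19 is the product of surviving each interval: 0.89264 × 0.89134 × 0.93248 × 0.96439 × 0.89879.
= 0.643088.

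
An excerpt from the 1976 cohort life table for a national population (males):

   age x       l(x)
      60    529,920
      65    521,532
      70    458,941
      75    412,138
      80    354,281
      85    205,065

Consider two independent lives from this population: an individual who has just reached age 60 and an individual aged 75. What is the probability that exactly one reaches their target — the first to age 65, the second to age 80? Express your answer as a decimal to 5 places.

0.15177

p₁ = l(65)/l(60) = 521,532/529,920 = 0.984171; p₂ = l(80)/l(75) = 354,281/412,138 = 0.859617.
P(exactly one) = p₁(1−p₂) + (1−p₁)p₂ = 0.138161 + 0.013607 = 0.151768.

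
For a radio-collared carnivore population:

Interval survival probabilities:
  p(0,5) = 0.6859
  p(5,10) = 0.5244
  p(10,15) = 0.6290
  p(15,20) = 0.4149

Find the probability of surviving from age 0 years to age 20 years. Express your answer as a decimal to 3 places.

0.094

Survival from 0 to 20 is the product of surviving each interval: 0.6859 × 0.5244 × 0.6290 × 0.4149.
= 0.093868.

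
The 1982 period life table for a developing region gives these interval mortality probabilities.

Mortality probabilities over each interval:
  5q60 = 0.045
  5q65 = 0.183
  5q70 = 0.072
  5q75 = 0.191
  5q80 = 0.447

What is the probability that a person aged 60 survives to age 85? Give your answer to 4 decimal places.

0.3239

The overall survival probability is (1 − 0.045) × (1 − 0.183) × (1 − 0.072) × (1 − 0.191) × (1 − 0.447).
= 0.955 × 0.817 × 0.928 × 0.809 × 0.553 = 0.323927.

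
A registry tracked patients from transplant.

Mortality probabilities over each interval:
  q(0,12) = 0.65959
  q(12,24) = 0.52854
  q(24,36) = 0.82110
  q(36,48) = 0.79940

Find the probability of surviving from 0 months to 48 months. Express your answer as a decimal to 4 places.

0.0058

Survival from 0 to 48 is the product of surviving each interval: (1 − 0.65959) × (1 − 0.52854) × (1 − 0.82110) × (1 − 0.79940).
= 0.34041 × 0.47146 × 0.17890 × 0.20060 = 0.005760.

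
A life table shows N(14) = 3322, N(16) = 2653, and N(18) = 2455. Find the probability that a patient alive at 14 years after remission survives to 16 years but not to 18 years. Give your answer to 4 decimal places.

This is the probability of reaching 16 but not 18, conditional on being alive at 14: (N(16) − N(18)) / N(14).
= (2653 − 2455) / 3322 = 198 / 3322 = 0.059603.

0.0596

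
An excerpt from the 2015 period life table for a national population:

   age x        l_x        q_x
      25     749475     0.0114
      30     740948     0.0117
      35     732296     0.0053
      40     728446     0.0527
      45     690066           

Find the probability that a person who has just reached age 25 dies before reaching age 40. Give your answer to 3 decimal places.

P(die before 40 | alive at 25) = 1 − l_40/l_25 = 1 − 728446/749475 = (21029)/749475 = 0.028058.

0.028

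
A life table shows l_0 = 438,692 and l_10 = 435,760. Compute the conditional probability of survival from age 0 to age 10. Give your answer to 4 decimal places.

We want 10p0 = l_10/l_0.
The conditional survival probability is l_10/l_0 = 435,760/438,692 = 0.993316.

0.9933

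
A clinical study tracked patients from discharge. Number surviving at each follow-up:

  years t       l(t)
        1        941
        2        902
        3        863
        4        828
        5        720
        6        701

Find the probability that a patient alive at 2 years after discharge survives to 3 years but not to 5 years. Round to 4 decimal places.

This is the probability of reaching 3 but not 5, conditional on being alive at 2: (l(3) − l(5)) / l(2).
= (863 − 720) / 902 = 143 / 902 = 0.158537.

0.1585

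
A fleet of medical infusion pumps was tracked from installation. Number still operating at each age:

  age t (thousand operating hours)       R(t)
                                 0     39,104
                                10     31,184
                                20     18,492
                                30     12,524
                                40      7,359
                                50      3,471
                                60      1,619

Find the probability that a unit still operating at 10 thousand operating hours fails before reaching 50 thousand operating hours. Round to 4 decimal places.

0.8887

P(fail before 50 | operational at 10) = 1 − R(50)/R(10) = 1 − 3,471/31,184 = (27,713)/31,184 = 0.888693.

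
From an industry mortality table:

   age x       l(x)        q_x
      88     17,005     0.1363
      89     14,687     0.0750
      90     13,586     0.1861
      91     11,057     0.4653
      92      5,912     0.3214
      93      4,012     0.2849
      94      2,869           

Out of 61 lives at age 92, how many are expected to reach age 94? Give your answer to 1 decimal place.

The relevant probability is 2,869/5,912 = 0.485284.
Expected number = 61 × 0.485284 = 29.6.

29.6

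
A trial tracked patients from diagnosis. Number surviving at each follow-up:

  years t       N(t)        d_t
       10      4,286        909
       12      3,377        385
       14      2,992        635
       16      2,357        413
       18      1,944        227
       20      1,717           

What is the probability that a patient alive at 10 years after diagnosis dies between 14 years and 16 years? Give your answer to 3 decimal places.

0.148

This is the probability of reaching 14 but not 16, conditional on being alive at 10: (N(14) − N(16)) / N(10).
= (2,992 − 2,357) / 4,286 = 635 / 4,286 = 0.148157.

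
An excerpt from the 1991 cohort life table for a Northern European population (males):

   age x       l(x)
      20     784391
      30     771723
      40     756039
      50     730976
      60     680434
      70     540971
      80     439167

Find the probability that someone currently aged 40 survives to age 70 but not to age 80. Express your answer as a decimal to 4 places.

This is the probability of reaching 70 but not 80, conditional on being alive at 40: (l(70) − l(80)) / l(40).
= (540971 − 439167) / 756039 = 101804 / 756039 = 0.134654.

0.1347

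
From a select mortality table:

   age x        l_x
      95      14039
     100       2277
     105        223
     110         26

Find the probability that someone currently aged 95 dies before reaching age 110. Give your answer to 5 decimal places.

0.99815

P(die before 110 | alive at 95) = 1 − l_110/l_95 = 1 − 26/14039 = (14013)/14039 = 0.998148.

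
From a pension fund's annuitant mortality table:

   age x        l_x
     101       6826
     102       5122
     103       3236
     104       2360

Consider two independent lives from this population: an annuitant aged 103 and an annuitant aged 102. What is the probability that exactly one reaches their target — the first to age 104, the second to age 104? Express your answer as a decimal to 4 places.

p₁ = l_104/l_103 = 2360/3236 = 0.729295; p₂ = l_104/l_102 = 2360/5122 = 0.460758.
P(exactly one) = p₁(1−p₂) + (1−p₁)p₂ = 0.393266 + 0.124729 = 0.517996.

0.5180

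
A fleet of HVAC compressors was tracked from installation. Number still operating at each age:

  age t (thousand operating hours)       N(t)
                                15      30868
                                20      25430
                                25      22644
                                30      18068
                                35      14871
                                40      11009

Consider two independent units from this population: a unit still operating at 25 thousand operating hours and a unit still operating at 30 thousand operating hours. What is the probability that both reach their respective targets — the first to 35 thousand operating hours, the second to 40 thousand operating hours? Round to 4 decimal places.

p₁ = N(35)/N(25) = 14871/22644 = 0.656730; p₂ = N(40)/N(30) = 11009/18068 = 0.609309.
P(both) = p₁ × p₂ = 0.656730 × 0.609309 = 0.400151.

0.4002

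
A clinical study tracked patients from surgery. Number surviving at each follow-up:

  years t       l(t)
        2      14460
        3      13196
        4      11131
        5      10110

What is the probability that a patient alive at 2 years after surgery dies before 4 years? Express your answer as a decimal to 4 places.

P(die before 4 | alive at 2) = 1 − l(4)/l(2) = 1 − 11131/14460 = (3329)/14460 = 0.230221.

0.2302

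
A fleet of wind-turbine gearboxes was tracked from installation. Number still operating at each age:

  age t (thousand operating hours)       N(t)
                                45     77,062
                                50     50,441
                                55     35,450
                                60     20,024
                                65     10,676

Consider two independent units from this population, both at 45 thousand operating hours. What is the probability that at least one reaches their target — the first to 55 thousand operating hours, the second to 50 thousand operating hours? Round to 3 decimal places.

p₁ = N(55)/N(45) = 35,450/77,062 = 0.460019; p₂ = N(50)/N(45) = 50,441/77,062 = 0.654551.
P(at least one) = 1 − (1−p₁)(1−p₂) = 1 − 0.539981 × 0.345449 = 0.813464.

0.813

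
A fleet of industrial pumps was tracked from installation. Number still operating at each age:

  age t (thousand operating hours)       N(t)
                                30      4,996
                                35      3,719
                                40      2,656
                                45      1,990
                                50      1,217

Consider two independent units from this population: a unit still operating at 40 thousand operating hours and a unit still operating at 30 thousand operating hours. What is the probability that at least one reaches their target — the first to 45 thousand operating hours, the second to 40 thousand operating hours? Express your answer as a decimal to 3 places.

0.883

p₁ = N(45)/N(40) = 1,990/2,656 = 0.749247; p₂ = N(40)/N(30) = 2,656/4,996 = 0.531625.
P(at least one) = 1 − (1−p₁)(1−p₂) = 1 − 0.250753 × 0.468375 = 0.882554.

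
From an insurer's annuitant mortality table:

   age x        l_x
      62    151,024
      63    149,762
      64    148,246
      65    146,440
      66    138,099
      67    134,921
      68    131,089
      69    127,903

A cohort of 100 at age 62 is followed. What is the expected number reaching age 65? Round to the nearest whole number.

The relevant probability is 146,440/151,024 = 0.969647.
Expected number = 100 × 0.969647 = 97.

97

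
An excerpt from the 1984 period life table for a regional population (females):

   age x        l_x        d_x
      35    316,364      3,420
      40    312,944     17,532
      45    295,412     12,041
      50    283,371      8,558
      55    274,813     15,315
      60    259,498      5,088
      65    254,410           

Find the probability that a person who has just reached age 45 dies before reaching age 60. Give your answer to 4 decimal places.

0.1216

P(die before 60 | alive at 45) = 1 − l_60/l_45 = 1 − 259,498/295,412 = (35,914)/295,412 = 0.121573.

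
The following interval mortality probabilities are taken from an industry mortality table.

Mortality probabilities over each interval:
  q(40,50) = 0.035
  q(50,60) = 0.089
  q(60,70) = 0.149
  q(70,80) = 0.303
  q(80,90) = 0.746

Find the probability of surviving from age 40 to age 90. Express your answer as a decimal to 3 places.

0.132

P(survive 40→90) = (1 − 0.035) × (1 − 0.089) × (1 − 0.149) × (1 − 0.303) × (1 − 0.746).
= 0.965 × 0.911 × 0.851 × 0.697 × 0.254 = 0.132447.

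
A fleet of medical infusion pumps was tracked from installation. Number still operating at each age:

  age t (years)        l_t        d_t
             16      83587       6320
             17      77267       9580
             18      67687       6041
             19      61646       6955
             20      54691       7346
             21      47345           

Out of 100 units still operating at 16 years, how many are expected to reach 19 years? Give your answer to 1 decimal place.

The relevant probability is 61646/83587 = 0.737507.
Expected number = 100 × 0.737507 = 73.8.

73.8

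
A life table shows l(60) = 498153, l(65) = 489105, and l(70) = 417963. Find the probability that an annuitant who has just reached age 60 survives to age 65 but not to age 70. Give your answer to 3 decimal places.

0.143

This is the probability of reaching 65 but not 70, conditional on being alive at 60: (l(65) − l(70)) / l(60).
= (489105 − 417963) / 498153 = 71142 / 498153 = 0.142812.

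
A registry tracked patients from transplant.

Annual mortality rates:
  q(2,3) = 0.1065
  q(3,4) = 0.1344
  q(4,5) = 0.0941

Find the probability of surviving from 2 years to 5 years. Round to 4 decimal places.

Chaining the interval survival probabilities: (1 − 0.1065) × (1 − 0.1344) × (1 − 0.0941).
= 0.8935 × 0.8656 × 0.9059 = 0.700635.

0.7006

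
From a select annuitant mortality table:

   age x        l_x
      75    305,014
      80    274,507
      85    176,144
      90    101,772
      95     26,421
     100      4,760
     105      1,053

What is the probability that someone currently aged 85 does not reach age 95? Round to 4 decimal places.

P(die before 95 | alive at 85) = 1 − l_95/l_85 = 1 − 26,421/176,144 = (149,723)/176,144 = 0.850003.

0.8500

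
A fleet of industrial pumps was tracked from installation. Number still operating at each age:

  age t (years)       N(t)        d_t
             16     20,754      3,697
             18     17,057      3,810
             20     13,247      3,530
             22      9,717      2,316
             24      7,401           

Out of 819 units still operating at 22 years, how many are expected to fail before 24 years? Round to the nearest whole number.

195

The relevant probability is 1 − 7,401/9,717 = 0.238345.
Expected number = 819 × 0.238345 = 195.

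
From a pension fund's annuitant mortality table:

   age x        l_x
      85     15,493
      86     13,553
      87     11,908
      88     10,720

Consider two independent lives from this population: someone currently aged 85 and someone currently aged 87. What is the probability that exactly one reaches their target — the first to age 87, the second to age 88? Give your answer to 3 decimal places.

p₁ = l_87/l_85 = 11,908/15,493 = 0.768605; p₂ = l_88/l_87 = 10,720/11,908 = 0.900235.
P(exactly one) = p₁(1−p₂) + (1−p₁)p₂ = 0.076680 + 0.208310 = 0.284990.

0.285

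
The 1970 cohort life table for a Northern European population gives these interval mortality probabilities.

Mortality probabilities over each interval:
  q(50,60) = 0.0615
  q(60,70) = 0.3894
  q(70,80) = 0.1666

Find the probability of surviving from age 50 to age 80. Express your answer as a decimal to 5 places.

P(survive 50→80) = (1 − 0.0615) × (1 − 0.3894) × (1 − 0.1666).
= 0.9385 × 0.6106 × 0.8334 = 0.477578.

0.47758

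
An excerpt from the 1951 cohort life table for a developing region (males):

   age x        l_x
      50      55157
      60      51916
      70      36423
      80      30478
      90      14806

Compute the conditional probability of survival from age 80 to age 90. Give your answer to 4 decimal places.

0.4858

The conditional survival probability is l_90/l_80 = 14806/30478 = 0.485793.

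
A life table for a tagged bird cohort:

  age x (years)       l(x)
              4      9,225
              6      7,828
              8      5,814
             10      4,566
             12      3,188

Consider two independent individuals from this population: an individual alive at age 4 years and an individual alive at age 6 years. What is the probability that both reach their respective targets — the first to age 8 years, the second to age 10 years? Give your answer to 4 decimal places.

0.3676

p₁ = l(8)/l(4) = 5,814/9,225 = 0.630244; p₂ = l(10)/l(6) = 4,566/7,828 = 0.583291.
P(both) = p₁ × p₂ = 0.630244 × 0.583291 = 0.367616.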